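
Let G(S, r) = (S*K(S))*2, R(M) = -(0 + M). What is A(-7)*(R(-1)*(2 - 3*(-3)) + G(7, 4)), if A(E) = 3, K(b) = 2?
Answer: 117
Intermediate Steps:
R(M) = -M
G(S, r) = 4*S (G(S, r) = (S*2)*2 = (2*S)*2 = 4*S)
A(-7)*(R(-1)*(2 - 3*(-3)) + G(7, 4)) = 3*((-1*(-1))*(2 - 3*(-3)) + 4*7) = 3*(1*(2 + 9) + 28) = 3*(1*11 + 28) = 3*(11 + 28) = 3*39 = 117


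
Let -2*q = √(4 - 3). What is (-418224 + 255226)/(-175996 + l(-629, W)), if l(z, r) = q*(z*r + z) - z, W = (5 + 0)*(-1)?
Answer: 162998/176625 ≈ 0.92285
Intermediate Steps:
q = -½ (q = -√(4 - 3)/2 = -√1/2 = -½*1 = -½ ≈ -0.50000)
W = -5 (W = 5*(-1) = -5)
l(z, r) = -3*z/2 - r*z/2 (l(z, r) = -(z*r + z)/2 - z = -(r*z + z)/2 - z = -(z + r*z)/2 - z = (-z/2 - r*z/2) - z = -3*z/2 - r*z/2)
(-418224 + 255226)/(-175996 + l(-629, W)) = (-418224 + 255226)/(-175996 - ½*(-629)*(3 - 5)) = -162998/(-175996 - ½*(-629)*(-2)) = -162998/(-175996 - 629) = -162998/(-176625) = -162998*(-1/176625) = 162998/176625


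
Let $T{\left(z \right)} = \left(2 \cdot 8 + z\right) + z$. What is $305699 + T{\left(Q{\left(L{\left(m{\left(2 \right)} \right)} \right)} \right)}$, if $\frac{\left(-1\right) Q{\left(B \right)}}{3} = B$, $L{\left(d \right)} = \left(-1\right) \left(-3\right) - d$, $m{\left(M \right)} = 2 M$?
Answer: $305721$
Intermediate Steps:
$L{\left(d \right)} = 3 - d$
$Q{\left(B \right)} = - 3 B$
$T{\left(z \right)} = 16 + 2 z$ ($T{\left(z \right)} = \left(16 + z\right) + z = 16 + 2 z$)
$305699 + T{\left(Q{\left(L{\left(m{\left(2 \right)} \right)} \right)} \right)} = 305699 + \left(16 + 2 \left(- 3 \left(3 - 2 \cdot 2\right)\right)\right) = 305699 + \left(16 + 2 \left(- 3 \left(3 - 4\right)\right)\right) = 305699 + \left(16 + 2 \left(\left(-3\right) \left(-1\right)\right)\right) = 305699 + \left(16 + 2 \cdot 3\right) = 305699 + \left(16 + 6\right) = 305699 + 22 = 305721$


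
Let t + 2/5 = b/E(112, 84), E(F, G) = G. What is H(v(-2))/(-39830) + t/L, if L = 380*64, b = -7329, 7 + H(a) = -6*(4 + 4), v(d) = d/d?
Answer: -4306999/1937331200 ≈ -0.0022232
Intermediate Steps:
v(d) = 1
H(a) = -55 (H(a) = -7 - 6*(4 + 4) = -7 - 6*8 = -7 - 48 = -55)
L = 24320
t = -1753/20 (t = -⅖ - 7329/84 = -⅖ - 7329*1/84 = -⅖ - 349/4 = -1753/20 ≈ -87.650)
H(v(-2))/(-39830) + t/L = -55/(-39830) - 1753/20/24320 = -55*(-1/39830) - 1753/20*1/24320 = 11/7966 - 1753/486400 = -4306999/1937331200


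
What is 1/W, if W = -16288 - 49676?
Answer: -1/65964 ≈ -1.5160e-5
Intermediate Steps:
W = -65964
1/W = 1/(-65964) = -1/65964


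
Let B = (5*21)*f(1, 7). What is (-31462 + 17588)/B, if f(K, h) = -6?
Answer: 991/45 ≈ 22.022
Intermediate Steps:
B = -630 (B = (5*21)*(-6) = 105*(-6) = -630)
(-31462 + 17588)/B = (-31462 + 17588)/(-630) = -13874*(-1/630) = 991/45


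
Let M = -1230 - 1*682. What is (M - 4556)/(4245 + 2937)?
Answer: -154/171 ≈ -0.90059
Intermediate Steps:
M = -1912 (M = -1230 - 682 = -1912)
(M - 4556)/(4245 + 2937) = (-1912 - 4556)/(4245 + 2937) = -6468/7182 = -6468*1/7182 = -154/171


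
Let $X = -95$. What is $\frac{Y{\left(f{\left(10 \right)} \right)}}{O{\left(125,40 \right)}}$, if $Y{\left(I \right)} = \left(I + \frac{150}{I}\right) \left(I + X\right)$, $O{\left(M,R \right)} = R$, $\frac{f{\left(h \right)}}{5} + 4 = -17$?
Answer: $\frac{3725}{7} \approx 532.14$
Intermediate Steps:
$f{\left(h \right)} = -105$ ($f{\left(h \right)} = -20 + 5 \left(-17\right) = -20 - 85 = -105$)
$Y{\left(I \right)} = \left(-95 + I\right) \left(I + \frac{150}{I}\right)$ ($Y{\left(I \right)} = \left(I + \frac{150}{I}\right) \left(I - 95\right) = \left(I + \frac{150}{I}\right) \left(-95 + I\right) = \left(-95 + I\right) \left(I + \frac{150}{I}\right)$)
$\frac{Y{\left(f{\left(10 \right)} \right)}}{O{\left(125,40 \right)}} = \frac{150 + \left(-105\right)^{2} - \frac{14250}{-105} - -9975}{40} = \left(150 + 11025 - - \frac{950}{7} + 9975\right) \frac{1}{40} = \left(150 + 11025 + \frac{950}{7} + 9975\right) \frac{1}{40} = \frac{149000}{7} \cdot \frac{1}{40} = \frac{3725}{7}$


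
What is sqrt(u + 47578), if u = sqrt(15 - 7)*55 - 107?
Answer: sqrt(47471 + 110*sqrt(2)) ≈ 218.24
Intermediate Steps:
u = -107 + 110*sqrt(2) (u = sqrt(8)*55 - 107 = (2*sqrt(2))*55 - 107 = 110*sqrt(2) - 107 = -107 + 110*sqrt(2) ≈ 48.563)
sqrt(u + 47578) = sqrt((-107 + 110*sqrt(2)) + 47578) = sqrt(47471 + 110*sqrt(2))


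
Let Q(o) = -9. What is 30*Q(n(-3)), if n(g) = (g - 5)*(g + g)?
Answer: -270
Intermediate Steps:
n(g) = 2*g*(-5 + g) (n(g) = (-5 + g)*(2*g) = 2*g*(-5 + g))
30*Q(n(-3)) = 30*(-9) = -270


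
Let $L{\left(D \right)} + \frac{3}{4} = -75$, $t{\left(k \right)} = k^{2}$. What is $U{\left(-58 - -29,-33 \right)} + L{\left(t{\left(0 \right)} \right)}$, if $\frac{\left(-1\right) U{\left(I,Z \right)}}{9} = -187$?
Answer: $\frac{6429}{4} \approx 1607.3$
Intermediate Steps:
$U{\left(I,Z \right)} = 1683$ ($U{\left(I,Z \right)} = \left(-9\right) \left(-187\right) = 1683$)
$L{\left(D \right)} = - \frac{303}{4}$ ($L{\left(D \right)} = - \frac{3}{4} - 75 = - \frac{303}{4}$)
$U{\left(-58 - -29,-33 \right)} + L{\left(t{\left(0 \right)} \right)} = 1683 - \frac{303}{4} = \frac{6429}{4}$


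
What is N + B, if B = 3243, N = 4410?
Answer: 7653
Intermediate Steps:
N + B = 4410 + 3243 = 7653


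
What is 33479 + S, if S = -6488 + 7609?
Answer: 34600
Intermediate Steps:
S = 1121
33479 + S = 33479 + 1121 = 34600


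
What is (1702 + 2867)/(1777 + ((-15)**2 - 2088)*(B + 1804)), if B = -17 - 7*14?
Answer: -4569/3144830 ≈ -0.0014529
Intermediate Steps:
B = -115 (B = -17 - 98 = -115)
(1702 + 2867)/(1777 + ((-15)**2 - 2088)*(B + 1804)) = (1702 + 2867)/(1777 + ((-15)**2 - 2088)*(-115 + 1804)) = 4569/(1777 + (225 - 2088)*1689) = 4569/(1777 - 1863*1689) = 4569/(1777 - 3146607) = 4569/(-3144830) = 4569*(-1/3144830) = -4569/3144830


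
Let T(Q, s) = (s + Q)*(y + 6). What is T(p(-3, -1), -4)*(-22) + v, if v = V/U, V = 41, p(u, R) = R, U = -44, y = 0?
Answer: 28999/44 ≈ 659.07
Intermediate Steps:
v = -41/44 (v = 41/(-44) = 41*(-1/44) = -41/44 ≈ -0.93182)
T(Q, s) = 6*Q + 6*s (T(Q, s) = (s + Q)*(0 + 6) = (Q + s)*6 = 6*Q + 6*s)
T(p(-3, -1), -4)*(-22) + v = (6*(-1) + 6*(-4))*(-22) - 41/44 = (-6 - 24)*(-22) - 41/44 = -30*(-22) - 41/44 = 660 - 41/44 = 28999/44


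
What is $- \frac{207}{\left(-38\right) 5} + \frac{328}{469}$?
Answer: $\frac{159403}{89110} \approx 1.7888$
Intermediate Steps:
$- \frac{207}{\left(-38\right) 5} + \frac{328}{469} = - \frac{207}{-190} + 328 \cdot \frac{1}{469} = \left(-207\right) \left(- \frac{1}{190}\right) + \frac{328}{469} = \frac{207}{190} + \frac{328}{469} = \frac{159403}{89110}$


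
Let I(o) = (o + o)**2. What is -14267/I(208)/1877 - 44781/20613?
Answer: -4848777402381/2231880215552 ≈ -2.1725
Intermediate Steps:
I(o) = 4*o**2 (I(o) = (2*o)**2 = 4*o**2)
-14267/I(208)/1877 - 44781/20613 = -14267/(4*208**2)/1877 - 44781/20613 = -14267/(4*43264)*(1/1877) - 44781*1/20613 = -14267/173056*(1/1877) - 14927/6871 = -14267*1/173056*(1/1877) - 14927/6871 = -14267/173056*1/1877 - 14927/6871 = -14267/324826112 - 14927/6871 = -4848777402381/2231880215552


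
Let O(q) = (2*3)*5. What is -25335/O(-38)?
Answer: -1689/2 ≈ -844.50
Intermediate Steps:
O(q) = 30 (O(q) = 6*5 = 30)
-25335/O(-38) = -25335/30 = -25335*1/30 = -1689/2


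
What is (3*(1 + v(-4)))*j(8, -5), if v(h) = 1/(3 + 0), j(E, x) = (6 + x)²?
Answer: 4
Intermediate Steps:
v(h) = ⅓ (v(h) = 1/3 = ⅓)
(3*(1 + v(-4)))*j(8, -5) = (3*(1 + ⅓))*(6 - 5)² = (3*(4/3))*1² = 4*1 = 4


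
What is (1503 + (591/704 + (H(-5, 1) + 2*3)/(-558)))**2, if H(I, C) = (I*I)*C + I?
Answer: 87242837299930225/38579245056 ≈ 2.2614e+6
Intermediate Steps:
H(I, C) = I + C*I**2 (H(I, C) = I**2*C + I = C*I**2 + I = I + C*I**2)
(1503 + (591/704 + (H(-5, 1) + 2*3)/(-558)))**2 = (1503 + (591/704 + (-5*(1 + 1*(-5)) + 2*3)/(-558)))**2 = (1503 + (591*(1/704) + (-5*(1 - 5) + 6)*(-1/558)))**2 = (1503 + (591/704 + (-5*(-4) + 6)*(-1/558)))**2 = (1503 + (591/704 + (20 + 6)*(-1/558)))**2 = (1503 + (591/704 + 26*(-1/558)))**2 = (1503 + (591/704 - 13/279))**2 = (1503 + 155737/196416)**2 = (295368985/196416)**2 = 87242837299930225/38579245056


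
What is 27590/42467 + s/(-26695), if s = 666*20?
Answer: 34170922/226731313 ≈ 0.15071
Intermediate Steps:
s = 13320
27590/42467 + s/(-26695) = 27590/42467 + 13320/(-26695) = 27590*(1/42467) + 13320*(-1/26695) = 27590/42467 - 2664/5339 = 34170922/226731313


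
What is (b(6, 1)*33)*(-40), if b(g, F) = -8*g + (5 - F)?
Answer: 58080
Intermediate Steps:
b(g, F) = 5 - F - 8*g
(b(6, 1)*33)*(-40) = ((5 - 1*1 - 8*6)*33)*(-40) = ((5 - 1 - 48)*33)*(-40) = -44*33*(-40) = -1452*(-40) = 58080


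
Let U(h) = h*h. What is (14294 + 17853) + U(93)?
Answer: 40796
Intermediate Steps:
U(h) = h²
(14294 + 17853) + U(93) = (14294 + 17853) + 93² = 32147 + 8649 = 40796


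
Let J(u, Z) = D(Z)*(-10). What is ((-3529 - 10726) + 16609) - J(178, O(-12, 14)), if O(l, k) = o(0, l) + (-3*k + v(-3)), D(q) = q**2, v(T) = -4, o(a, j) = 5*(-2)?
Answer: 33714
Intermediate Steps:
o(a, j) = -10
O(l, k) = -14 - 3*k (O(l, k) = -10 + (-3*k - 4) = -10 + (-4 - 3*k) = -14 - 3*k)
J(u, Z) = -10*Z**2 (J(u, Z) = Z**2*(-10) = -10*Z**2)
((-3529 - 10726) + 16609) - J(178, O(-12, 14)) = ((-3529 - 10726) + 16609) - (-10)*(-14 - 3*14)**2 = (-14255 + 16609) - (-10)*(-14 - 42)**2 = 2354 - (-10)*(-56)**2 = 2354 - (-10)*3136 = 2354 - 1*(-31360) = 2354 + 31360 = 33714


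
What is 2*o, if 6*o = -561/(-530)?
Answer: 187/530 ≈ 0.35283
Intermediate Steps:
o = 187/1060 (o = (-561/(-530))/6 = (-561*(-1/530))/6 = (⅙)*(561/530) = 187/1060 ≈ 0.17641)
2*o = 2*(187/1060) = 187/530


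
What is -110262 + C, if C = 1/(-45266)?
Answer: -4991119693/45266 ≈ -1.1026e+5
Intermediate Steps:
C = -1/45266 ≈ -2.2092e-5
-110262 + C = -110262 - 1/45266 = -4991119693/45266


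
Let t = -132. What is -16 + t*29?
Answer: -3844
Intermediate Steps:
-16 + t*29 = -16 - 132*29 = -16 - 3828 = -3844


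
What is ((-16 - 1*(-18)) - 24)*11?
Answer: -242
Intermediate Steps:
((-16 - 1*(-18)) - 24)*11 = ((-16 + 18) - 24)*11 = (2 - 24)*11 = -22*11 = -242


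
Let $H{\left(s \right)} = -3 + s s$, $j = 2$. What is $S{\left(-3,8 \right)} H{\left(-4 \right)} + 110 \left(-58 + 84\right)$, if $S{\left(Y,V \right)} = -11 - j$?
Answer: $2691$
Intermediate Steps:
$H{\left(s \right)} = -3 + s^{2}$
$S{\left(Y,V \right)} = -13$ ($S{\left(Y,V \right)} = -11 - 2 = -13$)
$S{\left(-3,8 \right)} H{\left(-4 \right)} + 110 \left(-58 + 84\right) = - 13 \left(-3 + \left(-4\right)^{2}\right) + 110 \left(-58 + 84\right) = - 13 \left(-3 + 16\right) + 110 \cdot 26 = \left(-13\right) 13 + 2860 = -169 + 2860 = 2691$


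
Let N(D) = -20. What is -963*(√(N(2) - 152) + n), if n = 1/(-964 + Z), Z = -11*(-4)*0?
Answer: 963/964 - 1926*I*√43 ≈ 0.99896 - 12630.0*I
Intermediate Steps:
Z = 0 (Z = 44*0 = 0)
n = -1/964 (n = 1/(-964 + 0) = 1/(-964) = -1/964 ≈ -0.0010373)
-963*(√(N(2) - 152) + n) = -963*(√(-20 - 152) - 1/964) = -963*(√(-172) - 1/964) = -963*(2*I*√43 - 1/964) = -963*(-1/964 + 2*I*√43) = 963/964 - 1926*I*√43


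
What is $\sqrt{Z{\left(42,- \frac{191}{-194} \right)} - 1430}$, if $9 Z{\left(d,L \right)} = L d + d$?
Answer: $\frac{i \sqrt{120309585}}{291} \approx 37.693 i$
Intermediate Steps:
$Z{\left(d,L \right)} = \frac{d}{9} + \frac{L d}{9}$ ($Z{\left(d,L \right)} = \frac{L d + d}{9} = \frac{d + L d}{9} = \frac{d}{9} + \frac{L d}{9}$)
$\sqrt{Z{\left(42,- \frac{191}{-194} \right)} - 1430} = \sqrt{\frac{1}{9} \cdot 42 \left(1 - \frac{191}{-194}\right) - 1430} = \sqrt{\frac{1}{9} \cdot 42 \left(1 - - \frac{191}{194}\right) - 1430} = \sqrt{\frac{1}{9} \cdot 42 \left(1 + \frac{191}{194}\right) - 1430} = \sqrt{\frac{1}{9} \cdot 42 \cdot \frac{385}{194} - 1430} = \sqrt{\frac{2695}{291} - 1430} = \sqrt{- \frac{413435}{291}} = \frac{i \sqrt{120309585}}{291}$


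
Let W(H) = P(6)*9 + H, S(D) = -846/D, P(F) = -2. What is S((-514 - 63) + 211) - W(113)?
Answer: -5654/61 ≈ -92.688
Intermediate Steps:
W(H) = -18 + H (W(H) = -2*9 + H = -18 + H)
S((-514 - 63) + 211) - W(113) = -846/((-514 - 63) + 211) - (-18 + 113) = -846/(-577 + 211) - 1*95 = -846/(-366) - 95 = -846*(-1/366) - 95 = 141/61 - 95 = -5654/61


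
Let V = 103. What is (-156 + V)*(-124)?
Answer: 6572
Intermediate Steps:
(-156 + V)*(-124) = (-156 + 103)*(-124) = -53*(-124) = 6572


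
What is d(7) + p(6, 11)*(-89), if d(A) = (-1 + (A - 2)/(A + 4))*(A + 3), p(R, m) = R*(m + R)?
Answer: -99918/11 ≈ -9083.5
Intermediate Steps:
p(R, m) = R*(R + m)
d(A) = (-1 + (-2 + A)/(4 + A))*(3 + A)
d(7) + p(6, 11)*(-89) = 6*(-3 - 1*7)/(4 + 7) + (6*(6 + 11))*(-89) = 6*(-3 - 7)/11 + (6*17)*(-89) = 6*(1/11)*(-10) + 102*(-89) = -60/11 - 9078 = -99918/11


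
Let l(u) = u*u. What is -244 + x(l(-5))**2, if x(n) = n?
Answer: 381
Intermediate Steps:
l(u) = u**2
-244 + x(l(-5))**2 = -244 + ((-5)**2)**2 = -244 + 25**2 = -244 + 625 = 381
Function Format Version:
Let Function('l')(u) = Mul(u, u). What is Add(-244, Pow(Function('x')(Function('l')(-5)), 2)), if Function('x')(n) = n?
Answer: 381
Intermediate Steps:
Function('l')(u) = Pow(u, 2)
Add(-244, Pow(Function('x')(Function('l')(-5)), 2)) = Add(-244, Pow(Pow(-5, 2), 2)) = Add(-244, Pow(25, 2)) = Add(-244, 625) = 381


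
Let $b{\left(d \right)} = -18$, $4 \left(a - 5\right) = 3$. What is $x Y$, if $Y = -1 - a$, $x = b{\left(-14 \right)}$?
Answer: $\frac{243}{2} \approx 121.5$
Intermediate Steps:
$a = \frac{23}{4}$ ($a = 5 + \frac{1}{4} \cdot 3 = 5 + \frac{3}{4} = \frac{23}{4} \approx 5.75$)
$x = -18$
$Y = - \frac{27}{4}$ ($Y = -1 - \frac{23}{4} = - \frac{27}{4} \approx -6.75$)
$x Y = \left(-18\right) \left(- \frac{27}{4}\right) = \frac{243}{2}$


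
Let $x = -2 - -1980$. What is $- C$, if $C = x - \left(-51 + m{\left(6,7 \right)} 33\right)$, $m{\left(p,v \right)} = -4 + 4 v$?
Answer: $-1237$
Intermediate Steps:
$x = 1978$ ($x = -2 + 1980 = 1978$)
$C = 1237$ ($C = 1978 - \left(-51 + \left(-4 + 4 \cdot 7\right) 33\right) = 1978 - \left(-51 + \left(-4 + 28\right) 33\right) = 1978 - \left(-51 + 24 \cdot 33\right) = 1978 - \left(-51 + 792\right) = 1978 - 741 = 1237$)
$- C = \left(-1\right) 1237 = -1237$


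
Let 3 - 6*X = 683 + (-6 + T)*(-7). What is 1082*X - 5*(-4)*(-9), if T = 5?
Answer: -124069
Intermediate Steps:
X = -229/2 (X = 1/2 - (683 + (-6 + 5)*(-7))/6 = 1/2 - (683 - 1*(-7))/6 = 1/2 - (683 + 7)/6 = 1/2 - 1/6*690 = 1/2 - 115 = -229/2 ≈ -114.50)
1082*X - 5*(-4)*(-9) = 1082*(-229/2) - 5*(-4)*(-9) = -123889 + 20*(-9) = -123889 - 180 = -124069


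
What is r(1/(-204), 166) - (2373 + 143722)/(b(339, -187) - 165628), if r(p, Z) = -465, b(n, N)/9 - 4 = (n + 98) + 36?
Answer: -14974936/32267 ≈ -464.09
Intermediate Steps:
b(n, N) = 1242 + 9*n (b(n, N) = 36 + 9*((n + 98) + 36) = 36 + 9*((98 + n) + 36) = 36 + 9*(134 + n) = 36 + (1206 + 9*n) = 1242 + 9*n)
r(1/(-204), 166) - (2373 + 143722)/(b(339, -187) - 165628) = -465 - (2373 + 143722)/((1242 + 9*339) - 165628) = -465 - 146095/((1242 + 3051) - 165628) = -465 - 146095/(4293 - 165628) = -465 - 146095/(-161335) = -465 - 146095*(-1)/161335 = -465 - 1*(-29219/32267) = -465 + 29219/32267 = -14974936/32267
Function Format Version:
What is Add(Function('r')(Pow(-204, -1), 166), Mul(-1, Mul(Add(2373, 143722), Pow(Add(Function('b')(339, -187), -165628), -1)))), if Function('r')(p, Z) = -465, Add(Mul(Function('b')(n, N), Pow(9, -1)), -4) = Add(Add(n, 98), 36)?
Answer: Rational(-14974936, 32267) ≈ -464.09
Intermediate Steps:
Function('b')(n, N) = Add(1242, Mul(9, n)) (Function('b')(n, N) = Add(36, Mul(9, Add(Add(n, 98), 36))) = Add(36, Mul(9, Add(Add(98, n), 36))) = Add(36, Mul(9, Add(134, n))) = Add(36, Add(1206, Mul(9, n))) = Add(1242, Mul(9, n)))
Add(Function('r')(Pow(-204, -1), 166), Mul(-1, Mul(Add(2373, 143722), Pow(Add(Function('b')(339, -187), -165628), -1)))) = Add(-465, Mul(-1, Mul(Add(2373, 143722), Pow(Add(Add(1242, Mul(9, 339)), -165628), -1)))) = Add(-465, Mul(-1, Mul(146095, Pow(Add(Add(1242, 3051), -165628), -1)))) = Add(-465, Mul(-1, Mul(146095, Pow(Add(4293, -165628), -1)))) = Add(-465, Mul(-1, Mul(146095, Pow(-161335, -1)))) = Add(-465, Mul(-1, Mul(146095, Rational(-1, 161335)))) = Add(-465, Mul(-1, Rational(-29219, 32267))) = Add(-465, Rational(29219, 32267)) = Rational(-14974936, 32267)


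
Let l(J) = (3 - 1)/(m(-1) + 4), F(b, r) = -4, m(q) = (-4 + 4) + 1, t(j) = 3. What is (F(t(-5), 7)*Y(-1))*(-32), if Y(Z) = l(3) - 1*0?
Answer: 256/5 ≈ 51.200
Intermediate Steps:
m(q) = 1 (m(q) = 0 + 1 = 1)
l(J) = 2/5 (l(J) = (3 - 1)/(1 + 4) = 2/5)
Y(Z) = 2/5 (Y(Z) = 2/5 - 1*0 = 2/5 + 0 = 2/5)
(F(t(-5), 7)*Y(-1))*(-32) = -4*2/5*(-32) = -8/5*(-32) = 256/5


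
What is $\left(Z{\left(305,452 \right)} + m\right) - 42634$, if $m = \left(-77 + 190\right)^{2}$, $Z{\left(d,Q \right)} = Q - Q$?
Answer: $-29865$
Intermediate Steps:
$Z{\left(d,Q \right)} = 0$
$m = 12769$ ($m = 113^{2} = 12769$)
$\left(Z{\left(305,452 \right)} + m\right) - 42634 = \left(0 + 12769\right) - 42634 = 12769 - 42634 = -29865$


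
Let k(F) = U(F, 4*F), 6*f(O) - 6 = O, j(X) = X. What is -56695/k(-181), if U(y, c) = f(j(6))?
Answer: -56695/2 ≈ -28348.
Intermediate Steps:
f(O) = 1 + O/6
U(y, c) = 2 (U(y, c) = 1 + (1/6)*6 = 1 + 1 = 2)
k(F) = 2
-56695/k(-181) = -56695/2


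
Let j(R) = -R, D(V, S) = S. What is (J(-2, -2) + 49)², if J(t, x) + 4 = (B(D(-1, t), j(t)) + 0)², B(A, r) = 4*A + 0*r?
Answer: 11881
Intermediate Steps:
B(A, r) = 4*A (B(A, r) = 4*A + 0 = 4*A)
J(t, x) = -4 + 16*t² (J(t, x) = -4 + (4*t + 0)² = -4 + (4*t)² = -4 + 16*t²)
(J(-2, -2) + 49)² = ((-4 + 16*(-2)²) + 49)² = ((-4 + 16*4) + 49)² = ((-4 + 64) + 49)² = (60 + 49)² = 109² = 11881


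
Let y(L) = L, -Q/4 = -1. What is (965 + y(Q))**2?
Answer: 938961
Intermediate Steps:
Q = 4 (Q = -4*(-1) = 4)
(965 + y(Q))**2 = (965 + 4)**2 = 969**2 = 938961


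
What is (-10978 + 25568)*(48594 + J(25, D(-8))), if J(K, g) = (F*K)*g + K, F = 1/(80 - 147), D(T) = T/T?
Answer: 47526166320/67 ≈ 7.0935e+8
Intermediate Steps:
D(T) = 1
F = -1/67 (F = 1/(-67) = -1/67 ≈ -0.014925)
J(K, g) = K - K*g/67 (J(K, g) = (-K/67)*g + K = -K*g/67 + K = K - K*g/67)
(-10978 + 25568)*(48594 + J(25, D(-8))) = (-10978 + 25568)*(48594 + (1/67)*25*(67 - 1*1)) = 14590*(48594 + (1/67)*25*(67 - 1)) = 14590*(48594 + (1/67)*25*66) = 14590*(48594 + 1650/67) = 14590*(3257448/67) = 47526166320/67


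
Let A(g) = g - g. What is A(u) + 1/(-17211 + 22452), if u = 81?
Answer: 1/5241 ≈ 0.00019080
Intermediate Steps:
A(g) = 0
A(u) + 1/(-17211 + 22452) = 0 + 1/(-17211 + 22452) = 0 + 1/5241 = 1/5241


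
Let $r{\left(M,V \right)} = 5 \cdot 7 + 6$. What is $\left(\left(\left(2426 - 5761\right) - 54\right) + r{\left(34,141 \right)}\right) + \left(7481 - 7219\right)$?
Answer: $-3086$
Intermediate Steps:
$r{\left(M,V \right)} = 41$ ($r{\left(M,V \right)} = 35 + 6 = 41$)
$\left(\left(\left(2426 - 5761\right) - 54\right) + r{\left(34,141 \right)}\right) + \left(7481 - 7219\right) = \left(\left(\left(2426 - 5761\right) - 54\right) + 41\right) + \left(7481 - 7219\right) = \left(\left(-3335 - 54\right) + 41\right) + 262 = \left(-3389 + 41\right) + 262 = -3348 + 262 = -3086$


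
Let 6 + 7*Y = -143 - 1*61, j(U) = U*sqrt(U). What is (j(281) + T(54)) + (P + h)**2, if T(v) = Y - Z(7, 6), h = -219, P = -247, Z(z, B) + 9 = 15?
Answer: 217120 + 281*sqrt(281) ≈ 2.2183e+5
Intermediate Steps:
Z(z, B) = 6 (Z(z, B) = -9 + 15 = 6)
j(U) = U**(3/2)
Y = -30 (Y = -6/7 + (-143 - 1*61)/7 = -6/7 + (-143 - 61)/7 = -6/7 + (1/7)*(-204) = -6/7 - 204/7 = -30)
T(v) = -36 (T(v) = -30 - 1*6 = -30 - 6 = -36)
(j(281) + T(54)) + (P + h)**2 = (281**(3/2) - 36) + (-247 - 219)**2 = (281*sqrt(281) - 36) + (-466)**2 = (-36 + 281*sqrt(281)) + 217156 = 217120 + 281*sqrt(281)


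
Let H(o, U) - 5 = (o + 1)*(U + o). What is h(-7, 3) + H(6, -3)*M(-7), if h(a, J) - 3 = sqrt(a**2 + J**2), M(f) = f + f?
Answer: -361 + sqrt(58) ≈ -353.38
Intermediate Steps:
M(f) = 2*f
h(a, J) = 3 + sqrt(J**2 + a**2) (h(a, J) = 3 + sqrt(a**2 + J**2) = 3 + sqrt(J**2 + a**2))
H(o, U) = 5 + (1 + o)*(U + o) (H(o, U) = 5 + (o + 1)*(U + o) = 5 + (1 + o)*(U + o))
h(-7, 3) + H(6, -3)*M(-7) = (3 + sqrt(3**2 + (-7)**2)) + (5 - 3 + 6 + 6**2 - 3*6)*(2*(-7)) = (3 + sqrt(9 + 49)) + (5 - 3 + 6 + 36 - 18)*(-14) = (3 + sqrt(58)) + 26*(-14) = (3 + sqrt(58)) - 364 = -361 + sqrt(58)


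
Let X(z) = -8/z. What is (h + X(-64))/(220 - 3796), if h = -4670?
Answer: 12453/9536 ≈ 1.3059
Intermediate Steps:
(h + X(-64))/(220 - 3796) = (-4670 - 8/(-64))/(220 - 3796) = (-4670 - 8*(-1/64))/(-3576) = (-4670 + ⅛)*(-1/3576) = -37359/8*(-1/3576) = 12453/9536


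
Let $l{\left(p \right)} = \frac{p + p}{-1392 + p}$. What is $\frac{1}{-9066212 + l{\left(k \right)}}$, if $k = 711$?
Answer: $- \frac{227}{2058030598} \approx -1.103 \cdot 10^{-7}$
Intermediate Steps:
$l{\left(p \right)} = \frac{2 p}{-1392 + p}$
$\frac{1}{-9066212 + l{\left(k \right)}} = \frac{1}{-9066212 + 2 \cdot 711 \frac{1}{-1392 + 711}} = \frac{1}{-9066212 + 2 \cdot 711 \frac{1}{-681}} = \frac{1}{-9066212 + 2 \cdot 711 \left(- \frac{1}{681}\right)} = \frac{1}{-9066212 - \frac{474}{227}} = \frac{1}{- \frac{2058030598}{227}} = - \frac{227}{2058030598}$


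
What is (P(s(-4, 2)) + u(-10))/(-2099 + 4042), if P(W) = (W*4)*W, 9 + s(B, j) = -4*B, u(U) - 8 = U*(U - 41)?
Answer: 714/1943 ≈ 0.36747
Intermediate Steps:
u(U) = 8 + U*(-41 + U) (u(U) = 8 + U*(U - 41) = 8 + U*(-41 + U))
s(B, j) = -9 - 4*B
P(W) = 4*W**2 (P(W) = (4*W)*W = 4*W**2)
(P(s(-4, 2)) + u(-10))/(-2099 + 4042) = (4*(-9 - 4*(-4))**2 + (8 + (-10)**2 - 41*(-10)))/(-2099 + 4042) = (4*(-9 + 16)**2 + (8 + 100 + 410))/1943 = (4*7**2 + 518)*(1/1943) = (4*49 + 518)*(1/1943) = (196 + 518)*(1/1943) = 714*(1/1943) = 714/1943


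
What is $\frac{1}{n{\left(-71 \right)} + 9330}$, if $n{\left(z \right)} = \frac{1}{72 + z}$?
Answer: $\frac{1}{9331} \approx 0.00010717$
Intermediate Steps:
$\frac{1}{n{\left(-71 \right)} + 9330} = \frac{1}{\frac{1}{72 - 71} + 9330} = \frac{1}{1^{-1} + 9330} = \frac{1}{1 + 9330} = \frac{1}{9331}$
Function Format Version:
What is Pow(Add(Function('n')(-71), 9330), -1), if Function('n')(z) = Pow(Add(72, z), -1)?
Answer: Rational(1, 9331) ≈ 0.00010717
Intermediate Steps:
Pow(Add(Function('n')(-71), 9330), -1) = Pow(Add(Pow(Add(72, -71), -1), 9330), -1) = Pow(Add(Pow(1, -1), 9330), -1) = Pow(Add(1, 9330), -1) = Pow(9331, -1) = Rational(1, 9331)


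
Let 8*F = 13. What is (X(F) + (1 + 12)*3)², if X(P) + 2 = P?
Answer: 95481/64 ≈ 1491.9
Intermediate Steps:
F = 13/8 (F = (⅛)*13 = 13/8 ≈ 1.6250)
X(P) = -2 + P
(X(F) + (1 + 12)*3)² = ((-2 + 13/8) + (1 + 12)*3)² = (-3/8 + 13*3)² = (-3/8 + 39)² = (309/8)² = 95481/64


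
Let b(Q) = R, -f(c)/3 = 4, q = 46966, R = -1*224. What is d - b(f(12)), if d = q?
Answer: 47190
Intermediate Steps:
R = -224
f(c) = -12 (f(c) = -3*4 = -12)
d = 46966
b(Q) = -224
d - b(f(12)) = 46966 - 1*(-224) = 46966 + 224 = 47190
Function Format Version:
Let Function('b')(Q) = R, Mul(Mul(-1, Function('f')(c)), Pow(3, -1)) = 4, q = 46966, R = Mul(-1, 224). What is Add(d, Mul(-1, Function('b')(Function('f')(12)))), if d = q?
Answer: 47190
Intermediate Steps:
R = -224
Function('f')(c) = -12 (Function('f')(c) = Mul(-3, 4) = -12)
d = 46966
Function('b')(Q) = -224
Add(d, Mul(-1, Function('b')(Function('f')(12)))) = Add(46966, Mul(-1, -224)) = Add(46966, 224) = 47190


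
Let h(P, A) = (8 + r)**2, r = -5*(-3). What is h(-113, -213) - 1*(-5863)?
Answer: 6392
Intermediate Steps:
r = 15
h(P, A) = 529 (h(P, A) = (8 + 15)**2 = 23**2 = 529)
h(-113, -213) - 1*(-5863) = 529 - 1*(-5863) = 529 + 5863 = 6392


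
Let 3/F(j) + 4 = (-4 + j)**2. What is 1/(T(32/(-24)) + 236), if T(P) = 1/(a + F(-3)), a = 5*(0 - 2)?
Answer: 149/35149 ≈ 0.0042391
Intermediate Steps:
F(j) = 3/(-4 + (-4 + j)**2)
a = -10 (a = 5*(-2) = -10)
T(P) = -15/149 (T(P) = 1/(-10 + 3/(-4 + (-4 - 3)**2)) = 1/(-10 + 3/(-4 + (-7)**2)) = 1/(-10 + 3/(-4 + 49)) = 1/(-10 + 3/45) = 1/(-10 + 3*(1/45)) = 1/(-10 + 1/15) = 1/(-149/15) = -15/149)
1/(T(32/(-24)) + 236) = 1/(-15/149 + 236) = 1/(35149/149) = 149/35149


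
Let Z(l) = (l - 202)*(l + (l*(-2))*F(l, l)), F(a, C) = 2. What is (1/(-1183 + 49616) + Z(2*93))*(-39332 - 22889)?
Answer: -26904971721325/48433 ≈ -5.5551e+8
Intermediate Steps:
Z(l) = -3*l*(-202 + l) (Z(l) = (l - 202)*(l + (l*(-2))*2) = (-202 + l)*(l - 2*l*2) = (-202 + l)*(l - 4*l) = (-202 + l)*(-3*l) = -3*l*(-202 + l))
(1/(-1183 + 49616) + Z(2*93))*(-39332 - 22889) = (1/(-1183 + 49616) + 3*(2*93)*(202 - 2*93))*(-39332 - 22889) = (1/48433 + 3*186*(202 - 1*186))*(-62221) = (1/48433 + 3*186*(202 - 186))*(-62221) = (1/48433 + 3*186*16)*(-62221) = (1/48433 + 8928)*(-62221) = (432409825/48433)*(-62221) = -26904971721325/48433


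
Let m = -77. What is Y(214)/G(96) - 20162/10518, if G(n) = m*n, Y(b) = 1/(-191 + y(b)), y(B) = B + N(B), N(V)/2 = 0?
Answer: -190437395/99346016 ≈ -1.9169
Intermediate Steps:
N(V) = 0 (N(V) = 2*0 = 0)
y(B) = B (y(B) = B + 0 = B)
Y(b) = 1/(-191 + b)
G(n) = -77*n
Y(214)/G(96) - 20162/10518 = 1/((-191 + 214)*((-77*96))) - 20162/10518 = 1/(23*(-7392)) - 20162*1/10518 = (1/23)*(-1/7392) - 10081/5259 = -1/170016 - 10081/5259 = -190437395/99346016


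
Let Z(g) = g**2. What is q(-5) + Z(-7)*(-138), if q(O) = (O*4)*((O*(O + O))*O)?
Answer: -1762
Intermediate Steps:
q(O) = 8*O**4 (q(O) = (4*O)*((O*(2*O))*O) = (4*O)*((2*O**2)*O) = (4*O)*(2*O**3) = 8*O**4)
q(-5) + Z(-7)*(-138) = 8*(-5)**4 + (-7)**2*(-138) = 8*625 + 49*(-138) = 5000 - 6762 = -1762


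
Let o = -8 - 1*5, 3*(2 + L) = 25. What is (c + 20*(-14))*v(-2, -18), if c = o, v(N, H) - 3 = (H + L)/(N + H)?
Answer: -12599/12 ≈ -1049.9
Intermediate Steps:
L = 19/3 (L = -2 + (⅓)*25 = -2 + 25/3 = 19/3 ≈ 6.3333)
o = -13 (o = -8 - 5 = -13)
v(N, H) = 3 + (19/3 + H)/(H + N) (v(N, H) = 3 + (H + 19/3)/(N + H) = 3 + (19/3 + H)/(H + N))
c = -13
(c + 20*(-14))*v(-2, -18) = (-13 + 20*(-14))*((19/3 + 3*(-2) + 4*(-18))/(-18 - 2)) = (-13 - 280)*((19/3 - 6 - 72)/(-20)) = -(-293)*(-215)/(20*3) = -293*43/12 = -12599/12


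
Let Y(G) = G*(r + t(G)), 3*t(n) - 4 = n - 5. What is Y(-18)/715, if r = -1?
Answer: 12/65 ≈ 0.18462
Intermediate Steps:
t(n) = -⅓ + n/3 (t(n) = 4/3 + (n - 5)/3 = 4/3 + (-5 + n)/3 = 4/3 + (-5/3 + n/3) = -⅓ + n/3)
Y(G) = G*(-4/3 + G/3) (Y(G) = G*(-1 + (-⅓ + G/3)) = G*(-4/3 + G/3))
Y(-18)/715 = ((⅓)*(-18)*(-4 - 18))/715 = ((⅓)*(-18)*(-22))*(1/715) = 132*(1/715) = 12/65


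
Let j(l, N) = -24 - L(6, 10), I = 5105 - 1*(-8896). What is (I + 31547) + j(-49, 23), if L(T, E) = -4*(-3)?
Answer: 45512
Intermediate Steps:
L(T, E) = 12
I = 14001 (I = 5105 + 8896 = 14001)
j(l, N) = -36 (j(l, N) = -24 - 1*12 = -24 - 12 = -36)
(I + 31547) + j(-49, 23) = (14001 + 31547) - 36 = 45548 - 36 = 45512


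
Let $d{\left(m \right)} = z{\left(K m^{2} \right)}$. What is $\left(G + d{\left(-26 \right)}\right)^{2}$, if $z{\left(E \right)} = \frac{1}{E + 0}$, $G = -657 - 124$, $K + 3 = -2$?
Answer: $\frac{6968443727961}{11424400} \approx 6.0996 \cdot 10^{5}$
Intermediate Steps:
$K = -5$ ($K = -3 - 2 = -5$)
$G = -781$
$z{\left(E \right)} = \frac{1}{E}$
$d{\left(m \right)} = - \frac{1}{5 m^{2}}$ ($d{\left(m \right)} = \frac{1}{\left(-5\right) m^{2}} = - \frac{1}{5 m^{2}}$)
$\left(G + d{\left(-26 \right)}\right)^{2} = \left(-781 - \frac{1}{5 \cdot 676}\right)^{2} = \left(-781 - \frac{1}{3380}\right)^{2} = \left(- \frac{2639781}{3380}\right)^{2} = \frac{6968443727961}{11424400}$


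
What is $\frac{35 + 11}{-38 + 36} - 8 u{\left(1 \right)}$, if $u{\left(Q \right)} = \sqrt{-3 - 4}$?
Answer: $-23 - 8 i \sqrt{7} \approx -23.0 - 21.166 i$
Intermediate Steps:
$u{\left(Q \right)} = i \sqrt{7}$ ($u{\left(Q \right)} = \sqrt{-7} = i \sqrt{7}$)
$\frac{35 + 11}{-38 + 36} - 8 u{\left(1 \right)} = \frac{35 + 11}{-38 + 36} - 8 i \sqrt{7} = \frac{46}{-2} - 8 i \sqrt{7} = 46 \left(- \frac{1}{2}\right) - 8 i \sqrt{7} = -23 - 8 i \sqrt{7}$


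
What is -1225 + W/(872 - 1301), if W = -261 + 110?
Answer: -525374/429 ≈ -1224.6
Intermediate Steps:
W = -151
-1225 + W/(872 - 1301) = -1225 - 151/(872 - 1301) = -1225 - 151/(-429) = -1225 - 151*(-1/429) = -1225 + 151/429 = -525374/429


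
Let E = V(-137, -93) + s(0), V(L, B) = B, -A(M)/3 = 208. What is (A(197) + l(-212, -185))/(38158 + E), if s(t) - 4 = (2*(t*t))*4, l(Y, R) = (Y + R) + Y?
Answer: -1233/38069 ≈ -0.032389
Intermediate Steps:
l(Y, R) = R + 2*Y (l(Y, R) = (R + Y) + Y = R + 2*Y)
A(M) = -624 (A(M) = -3*208 = -624)
s(t) = 4 + 8*t² (s(t) = 4 + (2*(t*t))*4 = 4 + (2*t²)*4 = 4 + 8*t²)
E = -89 (E = -93 + (4 + 8*0²) = -93 + (4 + 8*0) = -93 + (4 + 0) = -93 + 4 = -89)
(A(197) + l(-212, -185))/(38158 + E) = (-624 + (-185 + 2*(-212)))/(38158 - 89) = (-624 + (-185 - 424))/38069 = (-624 - 609)*(1/38069) = -1233*1/38069 = -1233/38069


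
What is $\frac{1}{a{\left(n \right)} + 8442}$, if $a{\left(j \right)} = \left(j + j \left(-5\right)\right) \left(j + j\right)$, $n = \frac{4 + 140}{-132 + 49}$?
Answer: $\frac{6889}{57991050} \approx 0.00011879$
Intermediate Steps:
$n = - \frac{144}{83}$ ($n = \frac{144}{-83} = 144 \left(- \frac{1}{83}\right) = - \frac{144}{83} \approx -1.7349$)
$a{\left(j \right)} = - 8 j^{2}$ ($a{\left(j \right)} = \left(j - 5 j\right) 2 j = - 4 j 2 j = - 8 j^{2}$)
$\frac{1}{a{\left(n \right)} + 8442} = \frac{1}{- 8 \left(- \frac{144}{83}\right)^{2} + 8442} = \frac{1}{\left(-8\right) \frac{20736}{6889} + 8442} = \frac{1}{- \frac{165888}{6889} + 8442} = \frac{1}{\frac{57991050}{6889}} = \frac{6889}{57991050}$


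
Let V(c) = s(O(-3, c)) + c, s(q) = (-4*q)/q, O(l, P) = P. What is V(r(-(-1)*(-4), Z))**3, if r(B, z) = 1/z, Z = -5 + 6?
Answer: -27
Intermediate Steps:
s(q) = -4
Z = 1
V(c) = -4 + c
V(r(-(-1)*(-4), Z))**3 = (-4 + 1/1)**3 = (-4 + 1)**3 = (-3)**3 = -27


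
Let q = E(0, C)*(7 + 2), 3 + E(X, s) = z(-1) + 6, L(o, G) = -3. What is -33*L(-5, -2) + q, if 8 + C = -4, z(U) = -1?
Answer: 117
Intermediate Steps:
C = -12 (C = -8 - 4 = -12)
E(X, s) = 2 (E(X, s) = -3 + (-1 + 6) = -3 + 5 = 2)
q = 18 (q = 2*(7 + 2) = 2*9 = 18)
-33*L(-5, -2) + q = -33*(-3) + 18 = 99 + 18 = 117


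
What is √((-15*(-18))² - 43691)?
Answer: √29209 ≈ 170.91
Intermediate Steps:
√((-15*(-18))² - 43691) = √(270² - 43691) = √(72900 - 43691) = √29209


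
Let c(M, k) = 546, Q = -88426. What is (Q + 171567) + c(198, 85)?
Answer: 83687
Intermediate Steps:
(Q + 171567) + c(198, 85) = (-88426 + 171567) + 546 = 83141 + 546 = 83687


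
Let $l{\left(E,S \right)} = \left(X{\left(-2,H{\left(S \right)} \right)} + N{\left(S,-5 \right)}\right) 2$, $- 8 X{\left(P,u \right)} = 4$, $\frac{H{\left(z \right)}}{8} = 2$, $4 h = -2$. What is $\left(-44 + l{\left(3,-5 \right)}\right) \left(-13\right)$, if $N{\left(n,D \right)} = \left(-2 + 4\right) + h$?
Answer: $546$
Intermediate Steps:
$h = - \frac{1}{2}$ ($h = \frac{1}{4} \left(-2\right) = - \frac{1}{2} \approx -0.5$)
$H{\left(z \right)} = 16$ ($H{\left(z \right)} = 8 \cdot 2 = 16$)
$X{\left(P,u \right)} = - \frac{1}{2}$ ($X{\left(P,u \right)} = \left(- \frac{1}{8}\right) 4 = - \frac{1}{2}$)
$N{\left(n,D \right)} = \frac{3}{2}$ ($N{\left(n,D \right)} = \left(-2 + 4\right) - \frac{1}{2} = 2 - \frac{1}{2} = \frac{3}{2}$)
$l{\left(E,S \right)} = 2$ ($l{\left(E,S \right)} = \left(- \frac{1}{2} + \frac{3}{2}\right) 2 = 1 \cdot 2 = 2$)
$\left(-44 + l{\left(3,-5 \right)}\right) \left(-13\right) = \left(-44 + 2\right) \left(-13\right) = \left(-42\right) \left(-13\right) = 546$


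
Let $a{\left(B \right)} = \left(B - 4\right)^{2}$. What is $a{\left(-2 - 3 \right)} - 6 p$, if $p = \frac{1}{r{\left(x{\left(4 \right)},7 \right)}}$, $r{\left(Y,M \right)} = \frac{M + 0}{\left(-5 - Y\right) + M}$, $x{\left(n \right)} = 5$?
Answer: $\frac{585}{7} \approx 83.571$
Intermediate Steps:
$a{\left(B \right)} = \left(-4 + B\right)^{2}$
$r{\left(Y,M \right)} = \frac{M}{-5 + M - Y}$
$p = - \frac{3}{7}$ ($p = \frac{1}{7 \frac{1}{-5 + 7 - 5}} = \frac{1}{7 \frac{1}{-3}} = \frac{1}{7 \left(- \frac{1}{3}\right)} = \frac{1}{- \frac{7}{3}} = - \frac{3}{7} \approx -0.42857$)
$a{\left(-2 - 3 \right)} - 6 p = \left(-4 - 5\right)^{2} - - \frac{18}{7} = \left(-4 - 5\right)^{2} + \frac{18}{7} = \left(-9\right)^{2} + \frac{18}{7} = 81 + \frac{18}{7} = \frac{585}{7}$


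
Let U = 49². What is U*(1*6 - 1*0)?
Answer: 14406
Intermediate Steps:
U = 2401
U*(1*6 - 1*0) = 2401*(1*6 - 1*0) = 2401*(6 + 0) = 2401*6 = 14406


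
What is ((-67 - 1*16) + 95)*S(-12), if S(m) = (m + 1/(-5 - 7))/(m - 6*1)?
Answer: 145/18 ≈ 8.0556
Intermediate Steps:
S(m) = (-1/12 + m)/(-6 + m) (S(m) = (m + 1/(-12))/(m - 6) = (m - 1/12)/(-6 + m) = (-1/12 + m)/(-6 + m))
((-67 - 1*16) + 95)*S(-12) = ((-67 - 1*16) + 95)*((-1/12 - 12)/(-6 - 12)) = ((-67 - 16) + 95)*(-145/12/(-18)) = (-83 + 95)*(-1/18*(-145/12)) = 12*(145/216) = 145/18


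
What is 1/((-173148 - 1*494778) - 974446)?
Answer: -1/1642372 ≈ -6.0888e-7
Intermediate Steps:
1/((-173148 - 1*494778) - 974446) = 1/((-173148 - 494778) - 974446) = 1/(-667926 - 974446) = 1/(-1642372) = -1/1642372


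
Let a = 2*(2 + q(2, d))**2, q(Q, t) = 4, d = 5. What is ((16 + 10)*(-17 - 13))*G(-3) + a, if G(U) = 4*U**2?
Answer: -28008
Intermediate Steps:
a = 72 (a = 2*(2 + 4)**2 = 2*6**2 = 2*36 = 72)
((16 + 10)*(-17 - 13))*G(-3) + a = ((16 + 10)*(-17 - 13))*(4*(-3)**2) + 72 = (26*(-30))*(4*9) + 72 = -780*36 + 72 = -28080 + 72 = -28008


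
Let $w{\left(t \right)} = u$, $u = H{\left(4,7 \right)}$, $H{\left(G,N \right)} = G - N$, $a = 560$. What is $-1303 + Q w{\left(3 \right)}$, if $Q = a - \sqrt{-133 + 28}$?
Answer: $-2983 + 3 i \sqrt{105} \approx -2983.0 + 30.741 i$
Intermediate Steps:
$u = -3$ ($u = 4 - 7 = -3$)
$w{\left(t \right)} = -3$
$Q = 560 - i \sqrt{105}$ ($Q = 560 - \sqrt{-133 + 28} = 560 - \sqrt{-105} = 560 - i \sqrt{105} \approx 560.0 - 10.247 i$)
$-1303 + Q w{\left(3 \right)} = -1303 + \left(560 - i \sqrt{105}\right) \left(-3\right) = -1303 - \left(1680 - 3 i \sqrt{105}\right) = -2983 + 3 i \sqrt{105}$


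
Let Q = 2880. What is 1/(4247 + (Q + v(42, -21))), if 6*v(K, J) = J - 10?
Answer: 6/42731 ≈ 0.00014041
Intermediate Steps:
v(K, J) = -5/3 + J/6 (v(K, J) = (J - 10)/6 = (-10 + J)/6 = -5/3 + J/6)
1/(4247 + (Q + v(42, -21))) = 1/(4247 + (2880 + (-5/3 + (⅙)*(-21)))) = 1/(4247 + (2880 + (-5/3 - 7/2))) = 1/(4247 + (2880 - 31/6)) = 1/(4247 + 17249/6) = 1/(42731/6) = 6/42731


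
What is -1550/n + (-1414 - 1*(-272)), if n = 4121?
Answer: -4707732/4121 ≈ -1142.4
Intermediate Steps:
-1550/n + (-1414 - 1*(-272)) = -1550/4121 + (-1414 - 1*(-272)) = -1550*1/4121 + (-1414 + 272) = -1550/4121 - 1142 = -4707732/4121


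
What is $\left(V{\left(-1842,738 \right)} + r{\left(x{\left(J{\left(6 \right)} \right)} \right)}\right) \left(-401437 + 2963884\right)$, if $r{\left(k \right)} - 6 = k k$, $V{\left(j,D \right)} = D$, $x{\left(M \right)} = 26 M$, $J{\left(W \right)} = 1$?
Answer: $3638674740$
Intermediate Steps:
$r{\left(k \right)} = 6 + k^{2}$ ($r{\left(k \right)} = 6 + k k = 6 + k^{2}$)
$\left(V{\left(-1842,738 \right)} + r{\left(x{\left(J{\left(6 \right)} \right)} \right)}\right) \left(-401437 + 2963884\right) = \left(738 + \left(6 + \left(26 \cdot 1\right)^{2}\right)\right) \left(-401437 + 2963884\right) = \left(738 + \left(6 + 26^{2}\right)\right) 2562447 = \left(738 + \left(6 + 676\right)\right) 2562447 = \left(738 + 682\right) 2562447 = 1420 \cdot 2562447 = 3638674740$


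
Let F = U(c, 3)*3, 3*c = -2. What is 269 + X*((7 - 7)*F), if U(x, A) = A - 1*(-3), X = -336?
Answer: 269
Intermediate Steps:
c = -⅔ (c = (⅓)*(-2) = -⅔ ≈ -0.66667)
U(x, A) = 3 + A (U(x, A) = A + 3 = 3 + A)
F = 18 (F = (3 + 3)*3 = 6*3 = 18)
269 + X*((7 - 7)*F) = 269 - 336*(7 - 7)*18 = 269 - 0*18 = 269 - 336*0 = 269 + 0 = 269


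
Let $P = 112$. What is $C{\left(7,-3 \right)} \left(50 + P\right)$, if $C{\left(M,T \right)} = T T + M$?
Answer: $2592$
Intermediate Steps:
$C{\left(M,T \right)} = M + T^{2}$ ($C{\left(M,T \right)} = T^{2} + M = M + T^{2}$)
$C{\left(7,-3 \right)} \left(50 + P\right) = \left(7 + \left(-3\right)^{2}\right) \left(50 + 112\right) = \left(7 + 9\right) 162 = 16 \cdot 162 = 2592$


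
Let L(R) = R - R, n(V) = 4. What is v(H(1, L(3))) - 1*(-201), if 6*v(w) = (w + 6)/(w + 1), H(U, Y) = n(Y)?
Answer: 604/3 ≈ 201.33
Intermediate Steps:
L(R) = 0
H(U, Y) = 4
v(w) = (6 + w)/(6*(1 + w)) (v(w) = ((w + 6)/(w + 1))/6 = ((6 + w)/(1 + w))/6 = (6 + w)/(6*(1 + w)))
v(H(1, L(3))) - 1*(-201) = (6 + 4)/(6*(1 + 4)) - 1*(-201) = (1/6)*10/5 + 201 = (1/6)*(1/5)*10 + 201 = 1/3 + 201 = 604/3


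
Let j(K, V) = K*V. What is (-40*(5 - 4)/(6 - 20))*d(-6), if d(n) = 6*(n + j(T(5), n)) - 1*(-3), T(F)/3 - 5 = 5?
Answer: -3180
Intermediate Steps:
T(F) = 30 (T(F) = 15 + 3*5 = 15 + 15 = 30)
d(n) = 3 + 186*n (d(n) = 6*(n + 30*n) - 1*(-3) = 6*(31*n) + 3 = 186*n + 3 = 3 + 186*n)
(-40*(5 - 4)/(6 - 20))*d(-6) = (-40*(5 - 4)/(6 - 20))*(3 + 186*(-6)) = (-40/(-14))*(3 - 1116) = -40*(-1)/14*(-1113) = -40*(-1/14)*(-1113) = (20/7)*(-1113) = -3180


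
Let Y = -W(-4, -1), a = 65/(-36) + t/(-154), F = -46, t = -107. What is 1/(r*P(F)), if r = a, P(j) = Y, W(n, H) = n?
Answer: -693/3079 ≈ -0.22507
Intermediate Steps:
a = -3079/2772 (a = 65/(-36) - 107/(-154) = 65*(-1/36) - 107*(-1/154) = -65/36 + 107/154 = -3079/2772 ≈ -1.1108)
Y = 4 (Y = -1*(-4) = 4)
P(j) = 4
r = -3079/2772 ≈ -1.1108
1/(r*P(F)) = 1/(-3079/2772*4) = 1/(-3079/693) = -693/3079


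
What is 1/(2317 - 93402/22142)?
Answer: 11071/25604806 ≈ 0.00043238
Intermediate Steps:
1/(2317 - 93402/22142) = 1/(2317 - 93402*1/22142) = 1/(2317 - 46701/11071) = 1/(25604806/11071) = 11071/25604806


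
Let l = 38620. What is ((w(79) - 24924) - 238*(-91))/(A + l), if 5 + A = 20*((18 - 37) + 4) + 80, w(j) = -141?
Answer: -3407/38395 ≈ -0.088735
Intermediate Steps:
A = -225 (A = -5 + (20*((18 - 37) + 4) + 80) = -5 + (20*(-19 + 4) + 80) = -5 + (20*(-15) + 80) = -5 + (-300 + 80) = -5 - 220 = -225)
((w(79) - 24924) - 238*(-91))/(A + l) = ((-141 - 24924) - 238*(-91))/(-225 + 38620) = (-25065 + 21658)/38395 = -3407*1/38395 = -3407/38395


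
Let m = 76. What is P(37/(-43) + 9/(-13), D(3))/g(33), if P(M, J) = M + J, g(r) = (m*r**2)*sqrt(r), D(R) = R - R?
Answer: -217*sqrt(33)/381686877 ≈ -3.2659e-6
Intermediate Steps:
D(R) = 0
g(r) = 76*r**(5/2) (g(r) = (76*r**2)*sqrt(r) = 76*r**(5/2))
P(M, J) = J + M
P(37/(-43) + 9/(-13), D(3))/g(33) = (0 + (37/(-43) + 9/(-13)))/((76*33**(5/2))) = (0 + (37*(-1/43) + 9*(-1/13)))/((76*(1089*sqrt(33)))) = (0 + (-37/43 - 9/13))/((82764*sqrt(33))) = (0 - 868/559)*(sqrt(33)/2731212) = -217*sqrt(33)/381686877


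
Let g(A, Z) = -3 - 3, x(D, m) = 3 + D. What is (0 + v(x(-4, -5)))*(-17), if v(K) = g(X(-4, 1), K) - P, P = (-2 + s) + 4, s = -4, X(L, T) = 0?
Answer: 68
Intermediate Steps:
g(A, Z) = -6
P = -2 (P = (-2 - 4) + 4 = -6 + 4 = -2)
v(K) = -4 (v(K) = -6 - 1*(-2) = -6 + 2 = -4)
(0 + v(x(-4, -5)))*(-17) = (0 - 4)*(-17) = -4*(-17) = 68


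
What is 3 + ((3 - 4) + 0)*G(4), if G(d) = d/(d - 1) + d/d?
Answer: ⅔ ≈ 0.66667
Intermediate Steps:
G(d) = 1 + d/(-1 + d) (G(d) = d/(-1 + d) + 1 = 1 + d/(-1 + d))
3 + ((3 - 4) + 0)*G(4) = 3 + ((3 - 4) + 0)*((-1 + 2*4)/(-1 + 4)) = 3 + (-1 + 0)*((-1 + 8)/3) = 3 - 7/3 = ⅔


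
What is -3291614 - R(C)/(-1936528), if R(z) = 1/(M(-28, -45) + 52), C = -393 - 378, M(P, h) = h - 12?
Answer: -31871513380961/9682640 ≈ -3.2916e+6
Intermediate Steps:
M(P, h) = -12 + h
C = -771
R(z) = -⅕ (R(z) = 1/((-12 - 45) + 52) = 1/(-57 + 52) = 1/(-5) = -⅕)
-3291614 - R(C)/(-1936528) = -3291614 - (-1)/(5*(-1936528)) = -3291614 - (-1)*(-1)/(5*1936528) = -3291614 - 1*1/9682640 = -3291614 - 1/9682640 = -31871513380961/9682640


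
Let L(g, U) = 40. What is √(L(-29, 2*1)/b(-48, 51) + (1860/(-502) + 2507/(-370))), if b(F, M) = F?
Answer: I*√219561814515/139305 ≈ 3.3637*I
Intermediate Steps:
√(L(-29, 2*1)/b(-48, 51) + (1860/(-502) + 2507/(-370))) = √(40/(-48) + (1860/(-502) + 2507/(-370))) = √(40*(-1/48) + (1860*(-1/502) + 2507*(-1/370))) = √(-⅚ + (-930/251 - 2507/370)) = √(-⅚ - 973357/92870) = √(-1576123/139305) = I*√219561814515/139305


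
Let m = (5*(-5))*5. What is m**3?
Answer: -1953125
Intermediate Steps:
m = -125 (m = -25*5 = -125)
m**3 = (-125)**3 = -1953125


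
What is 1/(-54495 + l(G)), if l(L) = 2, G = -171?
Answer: -1/54493 ≈ -1.8351e-5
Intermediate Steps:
1/(-54495 + l(G)) = 1/(-54495 + 2) = 1/(-54493) = -1/54493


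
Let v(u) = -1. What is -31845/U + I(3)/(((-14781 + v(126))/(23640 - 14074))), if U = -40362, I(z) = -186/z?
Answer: 4068185349/99438514 ≈ 40.912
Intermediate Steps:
-31845/U + I(3)/(((-14781 + v(126))/(23640 - 14074))) = -31845/(-40362) + (-186/3)/(((-14781 - 1)/(23640 - 14074))) = -31845*(-1/40362) + (-186*1/3)/((-14782/9566)) = 10615/13454 - 62/((-14782*1/9566)) = 10615/13454 - 62/(-7391/4783) = 10615/13454 - 62*(-4783/7391) = 10615/13454 + 296546/7391 = 4068185349/99438514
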